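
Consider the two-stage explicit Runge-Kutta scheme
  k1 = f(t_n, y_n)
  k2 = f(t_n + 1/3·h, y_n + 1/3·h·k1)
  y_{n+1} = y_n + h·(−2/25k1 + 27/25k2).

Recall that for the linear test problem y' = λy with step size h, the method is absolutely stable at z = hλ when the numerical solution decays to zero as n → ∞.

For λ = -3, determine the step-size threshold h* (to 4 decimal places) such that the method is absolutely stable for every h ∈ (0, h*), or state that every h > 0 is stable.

Test eqn y'=λy, z=hλ:
  k1=λy_n ⇒ h·k1=z·y_n;  k2=λ(1+1/3z)y_n ⇒ h·k2=z(1+1/3z)y_n
  y_{n+1}/y_n = 1 − 2/25z + 27/25z(1+1/3z) = 1 + z + 9/25z²
  so R(z) = 1 + z + 9/25z².

Boundary: |R(x)|=1, x<0.
x=-0.52: |R|=0.5773
R=1: x+9/25x²=0 ⇒ x=−25/9=-2.7778; min R=1−1/(4·9/25)=0.3056>−1
Confirm numerically:
  x=-1.847: |R|=0.38111 <1
  x=-1.638: |R|=0.32790 <1
  x=-1.133: |R|=0.32913 <1
  x=-3.243: |R|=1.54314 >1
  x=-2.893: |R|=1.12000 >1
Interval (-2.7778, 0).

(-2.7778,0); λ=-3 ⇒ h* = (25/9)/3 = 0.9259.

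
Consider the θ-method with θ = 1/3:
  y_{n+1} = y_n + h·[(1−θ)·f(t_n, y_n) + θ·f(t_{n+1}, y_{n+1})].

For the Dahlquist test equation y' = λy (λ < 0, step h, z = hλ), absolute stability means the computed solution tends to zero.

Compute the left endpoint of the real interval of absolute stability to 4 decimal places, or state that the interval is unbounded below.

z* = -6.0000.

On y'=λy, z=hλ:
  y_{n+1} = y_n + z·[2/3·y_n + 1/3·y_{n+1}] ⇒ (1 − 1/3z)y_{n+1} = (1 + 2/3z)y_n
  R(z) = (1 + 2/3z)/(1 − 1/3z).

Need |R(x)|<1, x<0.
x=-1.29: |R|=0.0979
R=−1: 1+2/3x = −1+1/3x ⇒ -1/3x=2 ⇒ x=2/(-1/3)=-6.0000
Confirm numerically:
  x=-3.769: |R|=0.67041 <1
  x=-3.731: |R|=0.66290 <1
  x=-2.425: |R|=0.34101 <1
  x=-6.453: |R|=1.04792 >1
  x=-6.188: |R|=1.02046 >1
  x=-6.064: |R|=1.00706 >1
Stable set (-6.0000, 0).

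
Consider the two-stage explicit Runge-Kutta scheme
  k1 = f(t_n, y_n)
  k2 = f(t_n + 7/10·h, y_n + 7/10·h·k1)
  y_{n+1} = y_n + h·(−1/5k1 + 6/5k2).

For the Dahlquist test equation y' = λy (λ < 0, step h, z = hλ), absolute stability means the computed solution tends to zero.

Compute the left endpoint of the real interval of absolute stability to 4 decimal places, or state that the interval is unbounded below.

z* = -1.1905.

Set f=λy, z=hλ:
  k1=λy_n ⇒ h·k1=z·y_n;  k2=λ(1+7/10z)y_n ⇒ h·k2=z(1+7/10z)y_n
  y_{n+1}/y_n = 1 − 1/5z + 6/5z(1+7/10z) = 1 + z + 21/25z²
  R(z) = 1 + z + 21/25z².

Solve |R(x)|<1 on ℝ⁻.
x=-0.51: |R|=0.7085
R=1: x+21/25x²=0 ⇒ x=−25/21=-1.1905; min R=1−1/(4·21/25)=0.7024>−1
Confirm numerically:
  x=-0.954: |R|=0.81050 <1
  x=-0.754: |R|=0.72355 <1
  x=-0.522: |R|=0.70689 <1
  x=-1.577: |R|=1.51202 >1
  x=-1.366: |R|=1.20140 >1
  x=-1.313: |R|=1.13513 >1
Stable set (-1.1905, 0).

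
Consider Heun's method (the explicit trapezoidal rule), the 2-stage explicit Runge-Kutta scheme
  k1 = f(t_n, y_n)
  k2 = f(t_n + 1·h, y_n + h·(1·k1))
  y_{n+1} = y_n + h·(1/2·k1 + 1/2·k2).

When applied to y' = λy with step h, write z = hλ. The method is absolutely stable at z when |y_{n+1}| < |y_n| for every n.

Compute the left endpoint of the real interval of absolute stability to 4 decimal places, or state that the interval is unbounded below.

z* = -2.0000.

Set f=λy, z=hλ:
  order 2, 2-stage ⇒ R(z)=1+z+z^2/2
  (e.g. R(-0.42)=0.66820, |R|=0.66820)

Find x<0 with |R(x)|<1.
x=-0.42: |R|=0.6682
|R(-2.18)|=1.1962 |R(-1.82)|=0.8362 |R(-1.22)|=0.5242
Bisect:
  x_lo=-2.4823 |R|=1.5987  x_hi=-0.2384 |R|=0.7900
  mid=-1.36039 |R|=0.56494 →hi
  mid=-1.92136 |R|=0.92446 →hi
  mid=-2.20185 |R|=1.22222 →lo
  mid=-2.06161 |R|=1.06350 →lo
  mid=-1.99149 |R|=0.99152 →hi
  mid=-2.02655 |R|=1.02690 →lo
  mid=-2.00902 |R|=1.00906 →lo
  mid=-2.00025 |R|=1.00025 →lo
  mid=-1.99587 |R|=0.99588 →hi
  ...
  [-2.00011,-1.99998] ⇒ x*=-2.0000
Stable set (-2.0000, 0).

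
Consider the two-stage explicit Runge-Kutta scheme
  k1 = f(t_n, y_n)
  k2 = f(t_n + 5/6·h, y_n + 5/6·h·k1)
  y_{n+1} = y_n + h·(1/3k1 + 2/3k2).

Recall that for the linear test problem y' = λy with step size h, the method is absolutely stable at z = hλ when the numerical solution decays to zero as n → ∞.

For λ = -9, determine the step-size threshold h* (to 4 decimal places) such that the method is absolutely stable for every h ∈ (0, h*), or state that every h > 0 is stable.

(-1.8000,0); λ=-9 ⇒ h* = (9/5)/9 = 0.2000.

Test eqn y'=λy, z=hλ:
  k1=λy_n ⇒ h·k1=z·y_n;  k2=λ(1+5/6z)y_n ⇒ h·k2=z(1+5/6z)y_n
  y_{n+1}/y_n = 1 + 1/3z + 2/3z(1+5/6z) = 1 + z + 5/9z²
  R(z) = 1 + z + 5/9z².

Find x<0 with |R(x)|<1.
x=-0.85: |R|=0.5514
R=1: x+5/9x²=0 ⇒ x=−9/5=-1.8000; min R=1−1/(4·5/9)=0.5500>−1
Confirm numerically:
  x=-1.772: |R|=0.97244 <1
  x=-1.479: |R|=0.73625 <1
  x=-1.259: |R|=0.62160 <1
  x=-0.854: |R|=0.55118 <1
  x=-2.377: |R|=1.76196 >1
  x=-2.365: |R|=1.74235 >1
Interval (-1.8000, 0).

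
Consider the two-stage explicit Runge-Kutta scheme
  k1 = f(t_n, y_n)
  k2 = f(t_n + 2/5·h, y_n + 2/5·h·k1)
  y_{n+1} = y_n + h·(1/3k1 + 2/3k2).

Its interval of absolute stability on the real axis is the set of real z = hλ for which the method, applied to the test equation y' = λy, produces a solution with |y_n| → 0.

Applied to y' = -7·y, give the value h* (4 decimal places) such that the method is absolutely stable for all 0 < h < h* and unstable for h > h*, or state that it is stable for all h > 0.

(-3.7500,0); λ=-7 ⇒ h* = (15/4)/7 = 0.5357.

On y'=λy, z=hλ:
  k1=λy_n ⇒ h·k1=z·y_n;  k2=λ(1+2/5z)y_n ⇒ h·k2=z(1+2/5z)y_n
  y_{n+1}/y_n = 1 + 1/3z + 2/3z(1+2/5z) = 1 + z + 4/15z²
  Hence R(z) = 1 + z + 4/15z².

Need |R(x)|<1, x<0.
x=-0.66: |R|=0.4562
R=1: x+4/15x²=0 ⇒ x=−15/4=-3.7500; min R=1−1/(4·4/15)=0.0625>−1
Confirm numerically:
  x=-3.554: |R|=0.81424 <1
  x=-2.593: |R|=0.19997 <1
  x=-1.681: |R|=0.07254 <1
  x=-1.625: |R|=0.07917 <1
  x=-4.262: |R|=1.58191 >1
  x=-3.903: |R|=1.15924 >1
Stable set (-3.7500, 0).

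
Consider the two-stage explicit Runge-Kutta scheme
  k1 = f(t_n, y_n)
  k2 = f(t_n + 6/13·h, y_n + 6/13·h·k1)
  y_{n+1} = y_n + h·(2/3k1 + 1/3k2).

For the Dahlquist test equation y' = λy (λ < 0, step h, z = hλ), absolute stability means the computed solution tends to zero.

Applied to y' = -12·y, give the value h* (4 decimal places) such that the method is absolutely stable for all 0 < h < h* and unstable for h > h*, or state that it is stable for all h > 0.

(-6.5000,0); λ=-12 ⇒ h* = (13/2)/12 = 0.5417.

On y'=λy, z=hλ:
  k1=λy_n ⇒ h·k1=z·y_n;  k2=λ(1+6/13z)y_n ⇒ h·k2=z(1+6/13z)y_n
  y_{n+1}/y_n = 1 + 2/3z + 1/3z(1+6/13z) = 1 + z + 2/13z²
  Hence R(z) = 1 + z + 2/13z².

Find x<0 with |R(x)|<1.
x=-1.1: |R|=0.0862
R=1: x+2/13x²=0 ⇒ x=−13/2=-6.5000; min R=1−1/(4·2/13)=-0.6250>−1
Confirm numerically:
  x=-4.484: |R|=0.39073 <1
  x=-4.482: |R|=0.39149 <1
  x=-4.402: |R|=0.42083 <1
  x=-7.075: |R|=1.62587 >1
  x=-7.045: |R|=1.59070 >1
Stable set (-6.5000, 0).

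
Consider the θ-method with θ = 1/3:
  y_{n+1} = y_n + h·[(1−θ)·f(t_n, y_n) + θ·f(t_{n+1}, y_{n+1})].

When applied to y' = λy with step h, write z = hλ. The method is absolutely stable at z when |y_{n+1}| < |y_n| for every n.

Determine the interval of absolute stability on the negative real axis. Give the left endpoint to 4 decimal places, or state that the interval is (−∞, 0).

On y'=λy, z=hλ:
  y_{n+1} = y_n + z·[2/3·y_n + 1/3·y_{n+1}] ⇒ (1 − 1/3z)y_{n+1} = (1 + 2/3z)y_n
  Hence R(z) = (1 + 2/3z)/(1 − 1/3z).

Solve |R(x)|<1 on ℝ⁻.
x=-1.65: |R|=0.0645
R=−1: 1+2/3x = −1+1/3x ⇒ -1/3x=2 ⇒ x=2/(-1/3)=-6.0000
Confirm numerically:
  x=-5.100: |R|=0.88889 <1
  x=-4.056: |R|=0.72449 <1
  x=-4.031: |R|=0.71995 <1
  x=-3.349: |R|=0.58245 <1
  x=-6.170: |R|=1.01854 >1
  x=-6.142: |R|=1.01553 >1
  x=-6.089: |R|=1.00979 >1
Stable set (-6.0000, 0).

z∈(-6.0000,0).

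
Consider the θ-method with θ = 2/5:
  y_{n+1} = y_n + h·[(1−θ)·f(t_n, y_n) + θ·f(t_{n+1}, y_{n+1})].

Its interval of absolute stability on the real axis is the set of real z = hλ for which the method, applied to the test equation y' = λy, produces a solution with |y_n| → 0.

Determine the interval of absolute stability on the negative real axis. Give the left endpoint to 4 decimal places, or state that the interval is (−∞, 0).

On y'=λy, z=hλ:
  y_{n+1} = y_n + z·[3/5·y_n + 2/5·y_{n+1}] ⇒ (1 − 2/5z)y_{n+1} = (1 + 3/5z)y_n
  Hence R(z) = (1 + 3/5z)/(1 − 2/5z).

Need |R(x)|<1, x<0.
x=-0.35: |R|=0.6930
R=−1: 1+3/5x = −1+2/5x ⇒ -1/5x=2 ⇒ x=2/(-1/5)=-10.0000
Confirm numerically:
  x=-8.623: |R|=0.93810 <1
  x=-8.488: |R|=0.93120 <1
  x=-5.988: |R|=0.76367 <1
  x=-4.327: |R|=0.58452 <1
  x=-10.310: |R|=1.01210 >1
  x=-10.097: |R|=1.00385 >1
So |R|<1 on (-10.0000, 0).

(-10.0000, 0).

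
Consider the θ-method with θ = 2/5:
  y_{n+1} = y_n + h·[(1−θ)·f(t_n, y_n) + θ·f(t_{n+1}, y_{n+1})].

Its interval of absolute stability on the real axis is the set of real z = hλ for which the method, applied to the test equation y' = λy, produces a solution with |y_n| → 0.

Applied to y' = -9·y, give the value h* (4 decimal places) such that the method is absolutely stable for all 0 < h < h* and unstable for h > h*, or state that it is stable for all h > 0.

Set f=λy, z=hλ:
  y_{n+1} = y_n + z·[3/5·y_n + 2/5·y_{n+1}] ⇒ (1 − 2/5z)y_{n+1} = (1 + 3/5z)y_n
  Hence R(z) = (1 + 3/5z)/(1 − 2/5z).

Need |R(x)|<1, x<0.
x=-0.83: |R|=0.3769
R=−1: 1+3/5x = −1+2/5x ⇒ -1/5x=2 ⇒ x=2/(-1/5)=-10.0000
Confirm numerically:
  x=-9.231: |R|=0.96722 <1
  x=-8.382: |R|=0.92566 <1
  x=-8.332: |R|=0.92301 <1
  x=-10.496: |R|=1.01908 >1
  x=-10.372: |R|=1.01445 >1
  x=-10.325: |R|=1.01267 >1
Interval (-10.0000, 0).

(-10.0000,0); λ=-9 ⇒ h* = (10)/9 = 1.1111.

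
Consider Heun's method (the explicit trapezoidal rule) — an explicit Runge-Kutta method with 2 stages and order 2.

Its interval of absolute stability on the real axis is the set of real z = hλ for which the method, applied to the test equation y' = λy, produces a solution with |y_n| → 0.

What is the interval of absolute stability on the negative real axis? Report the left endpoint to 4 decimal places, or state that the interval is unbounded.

With y'=λy (z=hλ):
  order 2, 2-stage ⇒ R(z)=1+z+z^2/2
  (e.g. R(-0.68)=0.55120, |R|=0.55120)

Need |R(x)|<1, x<0.
x=-0.68: |R|=0.5512
|R(-2.32)|=1.3712 |R(-1.89)|=0.8960 |R(-1.37)|=0.5685
Bisect:
  x_lo=-2.4860 |R|=1.6041  x_hi=-0.3993 |R|=0.6804
  mid=-1.44262 |R|=0.59796 →hi
  mid=-1.96430 |R|=0.96493 →hi
  mid=-2.22514 |R|=1.25048 →lo
  mid=-2.09472 |R|=1.09920 →lo
  mid=-2.02951 |R|=1.02994 →lo
  mid=-1.99690 |R|=0.99691 →hi
  mid=-2.01320 |R|=1.01329 →lo
  mid=-2.00505 |R|=1.00507 →lo
  mid=-2.00098 |R|=1.00098 →lo
  mid=-1.99894 |R|=0.99894 →hi
  ...
  [-2.00009,-1.99996] ⇒ x*=-2.0000
Interval (-2.0000, 0).

(-2.0000, 0).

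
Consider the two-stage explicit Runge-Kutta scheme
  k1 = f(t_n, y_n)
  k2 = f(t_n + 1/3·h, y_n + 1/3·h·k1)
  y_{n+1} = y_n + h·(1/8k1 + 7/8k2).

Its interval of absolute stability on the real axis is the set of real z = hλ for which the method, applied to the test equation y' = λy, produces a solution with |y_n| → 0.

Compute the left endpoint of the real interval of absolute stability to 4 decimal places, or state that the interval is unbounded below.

left endpoint -3.4286.

With y'=λy (z=hλ):
  k1=λy_n ⇒ h·k1=z·y_n;  k2=λ(1+1/3z)y_n ⇒ h·k2=z(1+1/3z)y_n
  y_{n+1}/y_n = 1 + 1/8z + 7/8z(1+1/3z) = 1 + z + 7/24z²
  Hence R(z) = 1 + z + 7/24z².

Need |R(x)|<1, x<0.
x=-1.07: |R|=0.2639
R=1: x+7/24x²=0 ⇒ x=−24/7=-3.4286; min R=1−1/(4·7/24)=0.1429>−1
Confirm numerically:
  x=-2.797: |R|=0.48477 <1
  x=-2.671: |R|=0.40982 <1
  x=-2.225: |R|=0.21893 <1
  x=-1.456: |R|=0.16231 <1
  x=-3.970: |R|=1.62693 >1
  x=-3.934: |R|=1.57994 >1
  x=-3.682: |R|=1.27216 >1
So |R|<1 on (-3.4286, 0).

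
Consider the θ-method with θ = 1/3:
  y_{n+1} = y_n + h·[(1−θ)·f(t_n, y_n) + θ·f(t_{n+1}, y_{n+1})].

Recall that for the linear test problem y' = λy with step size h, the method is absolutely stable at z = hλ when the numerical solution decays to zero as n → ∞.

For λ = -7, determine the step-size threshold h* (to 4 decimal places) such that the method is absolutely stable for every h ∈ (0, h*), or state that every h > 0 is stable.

With y'=λy (z=hλ):
  y_{n+1} = y_n + z·[2/3·y_n + 1/3·y_{n+1}] ⇒ (1 − 1/3z)y_{n+1} = (1 + 2/3z)y_n
  Hence R(z) = (1 + 2/3z)/(1 − 1/3z).

Need |R(x)|<1, x<0.
x=-1.03: |R|=0.2333
R=−1: 1+2/3x = −1+1/3x ⇒ -1/3x=2 ⇒ x=2/(-1/3)=-6.0000
Confirm numerically:
  x=-4.353: |R|=0.77601 <1
  x=-3.698: |R|=0.65632 <1
  x=-2.478: |R|=0.35706 <1
  x=-6.557: |R|=1.05828 >1
  x=-6.200: |R|=1.02174 >1
So |R|<1 on (-6.0000, 0).

(-6.0000,0); λ=-7 ⇒ h* = (6)/7 = 0.8571.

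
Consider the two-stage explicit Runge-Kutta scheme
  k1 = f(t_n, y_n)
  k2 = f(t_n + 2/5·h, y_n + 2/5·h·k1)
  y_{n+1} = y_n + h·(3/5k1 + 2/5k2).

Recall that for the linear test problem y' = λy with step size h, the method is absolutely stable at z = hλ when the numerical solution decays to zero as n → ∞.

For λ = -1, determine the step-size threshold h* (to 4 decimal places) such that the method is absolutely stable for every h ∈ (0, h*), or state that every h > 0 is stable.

With y'=λy (z=hλ):
  k1=λy_n ⇒ h·k1=z·y_n;  k2=λ(1+2/5z)y_n ⇒ h·k2=z(1+2/5z)y_n
  y_{n+1}/y_n = 1 + 3/5z + 2/5z(1+2/5z) = 1 + z + 4/25z²
  Hence R(z) = 1 + z + 4/25z².

Boundary: |R(x)|=1, x<0.
x=-0.93: |R|=0.2084
R=1: x+4/25x²=0 ⇒ x=−25/4=-6.2500; min R=1−1/(4·4/25)=-0.5625>−1
Confirm numerically:
  x=-4.105: |R|=0.40884 <1
  x=-3.042: |R|=0.56140 <1
  x=-2.623: |R|=0.52218 <1
  x=-6.713: |R|=1.49730 >1
  x=-6.369: |R|=1.12127 >1
  x=-6.287: |R|=1.03722 >1
Interval (-6.2500, 0).

(-6.2500,0); λ=-1 ⇒ h* = (25/4)/1 = 6.2500.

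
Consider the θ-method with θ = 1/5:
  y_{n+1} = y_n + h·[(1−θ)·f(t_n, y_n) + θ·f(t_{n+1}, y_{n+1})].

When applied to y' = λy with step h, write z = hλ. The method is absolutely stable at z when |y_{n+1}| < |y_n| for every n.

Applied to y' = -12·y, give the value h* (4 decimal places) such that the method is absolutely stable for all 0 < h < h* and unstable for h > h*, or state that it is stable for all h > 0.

(-3.3333,0); λ=-12 ⇒ h* = (10/3)/12 = 0.2778.

Set f=λy, z=hλ:
  y_{n+1} = y_n + z·[4/5·y_n + 1/5·y_{n+1}] ⇒ (1 − 1/5z)y_{n+1} = (1 + 4/5z)y_n
  R(z) = (1 + 4/5z)/(1 − 1/5z).

Need |R(x)|<1, x<0.
x=-1.09: |R|=0.1051
R=−1: 1+4/5x = −1+1/5x ⇒ -3/5x=2 ⇒ x=2/(-3/5)=-3.3333
Confirm numerically:
  x=-2.839: |R|=0.81082 <1
  x=-2.604: |R|=0.71226 <1
  x=-1.987: |R|=0.42193 <1
  x=-1.540: |R|=0.17737 <1
  x=-3.600: |R|=1.09302 >1
  x=-3.466: |R|=1.04701 >1
Interval (-3.3333, 0).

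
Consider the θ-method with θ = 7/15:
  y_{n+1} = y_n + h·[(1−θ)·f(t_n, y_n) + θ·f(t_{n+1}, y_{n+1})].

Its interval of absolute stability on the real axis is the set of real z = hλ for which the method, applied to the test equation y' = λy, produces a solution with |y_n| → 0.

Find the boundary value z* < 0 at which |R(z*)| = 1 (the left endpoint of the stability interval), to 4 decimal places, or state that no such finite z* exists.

On y'=λy, z=hλ:
  y_{n+1} = y_n + z·[8/15·y_n + 7/15·y_{n+1}] ⇒ (1 − 7/15z)y_{n+1} = (1 + 8/15z)y_n
  Hence R(z) = (1 + 8/15z)/(1 − 7/15z).

Need |R(x)|<1, x<0.
x=-1.69: |R|=0.0552
R=−1: 1+8/15x = −1+7/15x ⇒ -1/15x=2 ⇒ x=2/(-1/15)=-30.0000
Confirm numerically:
  x=-28.051: |R|=0.99078 <1
  x=-27.600: |R|=0.98847 <1
  x=-15.639: |R|=0.88463 <1
  x=-30.553: |R|=1.00242 >1
  x=-30.335: |R|=1.00147 >1
  x=-30.054: |R|=1.00024 >1
So |R|<1 on (-30.0000, 0).

left endpoint -30.0000.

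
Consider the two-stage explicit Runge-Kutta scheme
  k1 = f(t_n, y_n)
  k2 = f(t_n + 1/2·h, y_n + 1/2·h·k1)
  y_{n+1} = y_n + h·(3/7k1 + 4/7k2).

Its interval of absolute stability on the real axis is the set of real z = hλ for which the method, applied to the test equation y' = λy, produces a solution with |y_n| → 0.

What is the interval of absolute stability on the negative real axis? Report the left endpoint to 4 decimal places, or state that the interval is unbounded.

(-3.5000, 0).

Set f=λy, z=hλ:
  k1=λy_n ⇒ h·k1=z·y_n;  k2=λ(1+1/2z)y_n ⇒ h·k2=z(1+1/2z)y_n
  y_{n+1}/y_n = 1 + 3/7z + 4/7z(1+1/2z) = 1 + z + 2/7z²
  so R(z) = 1 + z + 2/7z².

Need |R(x)|<1, x<0.
x=-1.33: |R|=0.1754
R=1: x+2/7x²=0 ⇒ x=−7/2=-3.5000; min R=1−1/(4·2/7)=0.1250>−1
Confirm numerically:
  x=-3.176: |R|=0.70599 <1
  x=-2.680: |R|=0.37211 <1
  x=-2.448: |R|=0.26420 <1
  x=-2.164: |R|=0.17397 <1
  x=-3.762: |R|=1.28161 >1
  x=-3.651: |R|=1.15751 >1
Interval (-3.5000, 0).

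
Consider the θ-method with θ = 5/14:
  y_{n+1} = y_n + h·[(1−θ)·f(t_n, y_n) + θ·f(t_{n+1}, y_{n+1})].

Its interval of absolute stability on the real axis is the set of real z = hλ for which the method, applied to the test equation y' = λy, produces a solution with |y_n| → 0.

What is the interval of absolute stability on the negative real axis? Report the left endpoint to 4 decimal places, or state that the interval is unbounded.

z∈(-7.0000,0).

Set f=λy, z=hλ:
  y_{n+1} = y_n + z·[9/14·y_n + 5/14·y_{n+1}] ⇒ (1 − 5/14z)y_{n+1} = (1 + 9/14z)y_n
  R(z) = (1 + 9/14z)/(1 − 5/14z).

Boundary: |R(x)|=1, x<0.
x=-1.3: |R|=0.1122
R=−1: 1+9/14x = −1+5/14x ⇒ -2/7x=2 ⇒ x=2/(-2/7)=-7.0000
Confirm numerically:
  x=-5.765: |R|=0.88465 <1
  x=-5.315: |R|=0.83389 <1
  x=-3.438: |R|=0.54319 <1
  x=-7.449: |R|=1.03505 >1
  x=-7.429: |R|=1.03355 >1
  x=-7.400: |R|=1.03137 >1
Interval (-7.0000, 0).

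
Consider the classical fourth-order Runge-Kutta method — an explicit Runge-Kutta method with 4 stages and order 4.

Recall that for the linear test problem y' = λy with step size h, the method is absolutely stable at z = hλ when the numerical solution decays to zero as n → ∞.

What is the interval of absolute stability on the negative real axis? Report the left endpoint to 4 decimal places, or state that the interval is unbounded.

(-2.7853, 0).

With y'=λy (z=hλ):
  order 4, 4-stage ⇒ R(z)=1+z+z^2/2+z^3/6+z^4/24
  (e.g. R(-1.33)=0.29272, |R|=0.29272)

Find x<0 with |R(x)|<1.
x=-1.33: |R|=0.2927
|R(-2.97)|=1.3161 |R(-2.83)|=1.0695 |R(-1.7)|=0.2742
Bisect:
  x_lo=-3.2280 |R|=1.9000  x_hi=-0.3538 |R|=0.7021
  mid=-1.79088 |R|=0.28405 →hi
  mid=-2.50943 |R|=0.65775 →hi
  mid=-2.86871 |R|=1.13323 →lo
  mid=-2.68907 |R|=0.86436 →hi
  mid=-2.77889 |R|=0.99039 →hi
  mid=-2.82380 |R|=1.05963 →lo
  mid=-2.80135 |R|=1.02448 →lo
  ...
  [-2.78538,-2.78521] ⇒ x*=-2.7853
So |R|<1 on (-2.7853, 0).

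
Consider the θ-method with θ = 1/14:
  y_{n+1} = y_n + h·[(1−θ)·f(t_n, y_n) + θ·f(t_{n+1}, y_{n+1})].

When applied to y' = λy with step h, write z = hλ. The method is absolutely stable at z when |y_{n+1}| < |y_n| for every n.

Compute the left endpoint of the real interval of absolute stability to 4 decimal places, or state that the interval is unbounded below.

Test eqn y'=λy, z=hλ:
  y_{n+1} = y_n + z·[13/14·y_n + 1/14·y_{n+1}] ⇒ (1 − 1/14z)y_{n+1} = (1 + 13/14z)y_n
  Hence R(z) = (1 + 13/14z)/(1 − 1/14z).

Find x<0 with |R(x)|<1.
x=-0.68: |R|=0.3515
R=−1: 1+13/14x = −1+1/14x ⇒ -6/7x=2 ⇒ x=2/(-6/7)=-2.3333
Confirm numerically:
  x=-1.978: |R|=0.73313 <1
  x=-1.427: |R|=0.29500 <1
  x=-1.243: |R|=0.14164 <1
  x=-2.677: |R|=1.24729 >1
  x=-2.461: |R|=1.09307 >1
Interval (-2.3333, 0).

left endpoint -2.3333.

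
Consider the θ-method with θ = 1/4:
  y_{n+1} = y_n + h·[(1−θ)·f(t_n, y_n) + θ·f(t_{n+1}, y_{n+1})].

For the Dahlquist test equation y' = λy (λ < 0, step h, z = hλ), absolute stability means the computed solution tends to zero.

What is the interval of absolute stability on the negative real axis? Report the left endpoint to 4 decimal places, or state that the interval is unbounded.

z∈(-4.0000,0).

Test eqn y'=λy, z=hλ:
  y_{n+1} = y_n + z·[3/4·y_n + 1/4·y_{n+1}] ⇒ (1 − 1/4z)y_{n+1} = (1 + 3/4z)y_n
  Hence R(z) = (1 + 3/4z)/(1 − 1/4z).

Find x<0 with |R(x)|<1.
x=-0.67: |R|=0.4261
R=−1: 1+3/4x = −1+1/4x ⇒ -1/2x=2 ⇒ x=2/(-1/2)=-4.0000
Confirm numerically:
  x=-2.687: |R|=0.60730 <1
  x=-2.638: |R|=0.58964 <1
  x=-1.874: |R|=0.27613 <1
  x=-4.562: |R|=1.13128 >1
  x=-4.338: |R|=1.08107 >1
Stable set (-4.0000, 0).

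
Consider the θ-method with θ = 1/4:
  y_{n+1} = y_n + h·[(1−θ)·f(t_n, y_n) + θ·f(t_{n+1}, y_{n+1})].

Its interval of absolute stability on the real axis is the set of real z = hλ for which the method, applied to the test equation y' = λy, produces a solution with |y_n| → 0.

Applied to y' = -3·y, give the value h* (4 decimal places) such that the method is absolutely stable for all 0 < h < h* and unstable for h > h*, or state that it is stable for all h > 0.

With y'=λy (z=hλ):
  y_{n+1} = y_n + z·[3/4·y_n + 1/4·y_{n+1}] ⇒ (1 − 1/4z)y_{n+1} = (1 + 3/4z)y_n
  so R(z) = (1 + 3/4z)/(1 − 1/4z).

Find x<0 with |R(x)|<1.
x=-0.93: |R|=0.2454
R=−1: 1+3/4x = −1+1/4x ⇒ -1/2x=2 ⇒ x=2/(-1/2)=-4.0000
Confirm numerically:
  x=-3.231: |R|=0.78730 <1
  x=-2.771: |R|=0.63698 <1
  x=-2.464: |R|=0.52475 <1
  x=-4.459: |R|=1.10852 >1
  x=-4.406: |R|=1.09660 >1
So |R|<1 on (-4.0000, 0).

(-4.0000,0); λ=-3 ⇒ h* = (4)/3 = 1.3333.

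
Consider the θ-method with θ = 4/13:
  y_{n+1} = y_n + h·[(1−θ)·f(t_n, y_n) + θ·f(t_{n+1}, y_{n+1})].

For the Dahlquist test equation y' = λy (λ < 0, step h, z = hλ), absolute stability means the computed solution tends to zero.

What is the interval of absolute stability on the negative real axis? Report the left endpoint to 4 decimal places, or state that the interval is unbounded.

Set f=λy, z=hλ:
  y_{n+1} = y_n + z·[9/13·y_n + 4/13·y_{n+1}] ⇒ (1 − 4/13z)y_{n+1} = (1 + 9/13z)y_n
  Hence R(z) = (1 + 9/13z)/(1 − 4/13z).

Find x<0 with |R(x)|<1.
x=-1.23: |R|=0.1077
R=−1: 1+9/13x = −1+4/13x ⇒ -5/13x=2 ⇒ x=2/(-5/13)=-5.2000
Confirm numerically:
  x=-3.669: |R|=0.72341 <1
  x=-3.563: |R|=0.69966 <1
  x=-3.500: |R|=0.68519 <1
  x=-5.357: |R|=1.02280 >1
  x=-5.264: |R|=1.00940 >1
  x=-5.253: |R|=1.00779 >1
Interval (-5.2000, 0).

z∈(-5.2000,0).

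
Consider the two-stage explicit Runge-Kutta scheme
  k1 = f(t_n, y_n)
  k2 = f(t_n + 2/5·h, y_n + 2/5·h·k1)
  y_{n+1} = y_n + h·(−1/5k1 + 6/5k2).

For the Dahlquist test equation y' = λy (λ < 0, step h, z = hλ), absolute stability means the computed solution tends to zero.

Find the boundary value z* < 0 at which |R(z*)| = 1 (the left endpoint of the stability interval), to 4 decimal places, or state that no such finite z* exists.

Test eqn y'=λy, z=hλ:
  k1=λy_n ⇒ h·k1=z·y_n;  k2=λ(1+2/5z)y_n ⇒ h·k2=z(1+2/5z)y_n
  y_{n+1}/y_n = 1 − 1/5z + 6/5z(1+2/5z) = 1 + z + 12/25z²
  ⇒ R(z) = 1 + z + 12/25z².

Find x<0 with |R(x)|<1.
x=-1.38: |R|=0.5341
R=1: x+12/25x²=0 ⇒ x=−25/12=-2.0833; min R=1−1/(4·12/25)=0.4792>−1
Confirm numerically:
  x=-1.746: |R|=0.71729 <1
  x=-1.135: |R|=0.48335 <1
  x=-1.043: |R|=0.47917 <1
  x=-2.546: |R|=1.56542 >1
  x=-2.451: |R|=1.43255 >1
  x=-2.366: |R|=1.32102 >1
Stable set (-2.0833, 0).

left endpoint -2.0833.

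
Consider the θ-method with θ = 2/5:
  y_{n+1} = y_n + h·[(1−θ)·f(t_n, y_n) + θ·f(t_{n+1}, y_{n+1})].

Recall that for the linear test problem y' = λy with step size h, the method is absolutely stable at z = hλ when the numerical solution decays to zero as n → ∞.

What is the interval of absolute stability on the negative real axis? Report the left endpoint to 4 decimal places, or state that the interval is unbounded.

On y'=λy, z=hλ:
  y_{n+1} = y_n + z·[3/5·y_n + 2/5·y_{n+1}] ⇒ (1 − 2/5z)y_{n+1} = (1 + 3/5z)y_n
  ⇒ R(z) = (1 + 3/5z)/(1 − 2/5z).

Find x<0 with |R(x)|<1.
x=-0.48: |R|=0.5973
R=−1: 1+3/5x = −1+2/5x ⇒ -1/5x=2 ⇒ x=2/(-1/5)=-10.0000
Confirm numerically:
  x=-7.706: |R|=0.88762 <1
  x=-6.963: |R|=0.83953 <1
  x=-6.676: |R|=0.81888 <1
  x=-4.489: |R|=0.60574 <1
  x=-10.438: |R|=1.01693 >1
  x=-10.224: |R|=1.00880 >1
  x=-10.052: |R|=1.00207 >1
Interval (-10.0000, 0).

z∈(-10.0000,0).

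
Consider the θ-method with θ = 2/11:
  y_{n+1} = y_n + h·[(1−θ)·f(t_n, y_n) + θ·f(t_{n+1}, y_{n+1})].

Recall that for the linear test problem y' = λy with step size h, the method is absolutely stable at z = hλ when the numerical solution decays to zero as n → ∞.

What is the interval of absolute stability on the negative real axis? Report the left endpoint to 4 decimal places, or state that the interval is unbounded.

(-3.1429, 0).

Set f=λy, z=hλ:
  y_{n+1} = y_n + z·[9/11·y_n + 2/11·y_{n+1}] ⇒ (1 − 2/11z)y_{n+1} = (1 + 9/11z)y_n
  Hence R(z) = (1 + 9/11z)/(1 − 2/11z).

Need |R(x)|<1, x<0.
x=-0.59: |R|=0.4672
R=−1: 1+9/11x = −1+2/11x ⇒ -7/11x=2 ⇒ x=2/(-7/11)=-3.1429
Confirm numerically:
  x=-2.823: |R|=0.86549 <1
  x=-2.478: |R|=0.70832 <1
  x=-1.388: |R|=0.10830 <1
  x=-3.590: |R|=1.17217 >1
  x=-3.244: |R|=1.04048 >1
So |R|<1 on (-3.1429, 0).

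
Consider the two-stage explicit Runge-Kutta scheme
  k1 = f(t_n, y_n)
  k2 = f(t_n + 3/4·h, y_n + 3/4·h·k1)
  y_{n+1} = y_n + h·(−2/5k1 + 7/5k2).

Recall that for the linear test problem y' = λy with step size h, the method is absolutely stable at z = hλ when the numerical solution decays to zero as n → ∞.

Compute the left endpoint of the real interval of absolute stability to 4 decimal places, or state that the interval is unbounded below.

On y'=λy, z=hλ:
  k1=λy_n ⇒ h·k1=z·y_n;  k2=λ(1+3/4z)y_n ⇒ h·k2=z(1+3/4z)y_n
  y_{n+1}/y_n = 1 − 2/5z + 7/5z(1+3/4z) = 1 + z + 21/20z²
  ⇒ R(z) = 1 + z + 21/20z².

Boundary: |R(x)|=1, x<0.
x=-1.1: |R|=1.1705
R=1: x+21/20x²=0 ⇒ x=−20/21=-0.9524; min R=1−1/(4·21/20)=0.7619>−1
Confirm numerically:
  x=-0.734: |R|=0.83169 <1
  x=-0.640: |R|=0.79008 <1
  x=-0.632: |R|=0.78740 <1
  x=-0.458: |R|=0.76225 <1
  x=-1.385: |R|=1.62914 >1
  x=-1.280: |R|=1.44032 >1
Stable set (-0.9524, 0).

left endpoint -0.9524.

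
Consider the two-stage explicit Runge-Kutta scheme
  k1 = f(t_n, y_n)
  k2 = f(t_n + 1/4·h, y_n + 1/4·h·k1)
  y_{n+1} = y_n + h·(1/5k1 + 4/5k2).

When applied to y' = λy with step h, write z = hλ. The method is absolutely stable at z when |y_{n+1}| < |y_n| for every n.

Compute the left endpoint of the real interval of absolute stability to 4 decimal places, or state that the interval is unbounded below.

Test eqn y'=λy, z=hλ:
  k1=λy_n ⇒ h·k1=z·y_n;  k2=λ(1+1/4z)y_n ⇒ h·k2=z(1+1/4z)y_n
  y_{n+1}/y_n = 1 + 1/5z + 4/5z(1+1/4z) = 1 + z + 1/5z²
  Hence R(z) = 1 + z + 1/5z².

Boundary: |R(x)|=1, x<0.
x=-1.32: |R|=0.0285
R=1: x+1/5x²=0 ⇒ x=−5=-5.0000; min R=1−1/(4·1/5)=-0.2500>−1
Confirm numerically:
  x=-4.108: |R|=0.26713 <1
  x=-3.793: |R|=0.08437 <1
  x=-3.167: |R|=0.16102 <1
  x=-2.558: |R|=0.24933 <1
  x=-5.461: |R|=1.50350 >1
  x=-5.397: |R|=1.42852 >1
Stable set (-5.0000, 0).

z* = -5.0000.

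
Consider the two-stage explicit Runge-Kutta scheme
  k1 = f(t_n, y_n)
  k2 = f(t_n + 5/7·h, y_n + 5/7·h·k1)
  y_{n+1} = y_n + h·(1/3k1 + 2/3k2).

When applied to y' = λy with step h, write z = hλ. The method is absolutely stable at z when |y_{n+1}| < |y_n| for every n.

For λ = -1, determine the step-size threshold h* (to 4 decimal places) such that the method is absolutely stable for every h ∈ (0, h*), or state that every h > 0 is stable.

Test eqn y'=λy, z=hλ:
  k1=λy_n ⇒ h·k1=z·y_n;  k2=λ(1+5/7z)y_n ⇒ h·k2=z(1+5/7z)y_n
  y_{n+1}/y_n = 1 + 1/3z + 2/3z(1+5/7z) = 1 + z + 10/21z²
  ⇒ R(z) = 1 + z + 10/21z².

Need |R(x)|<1, x<0.
x=-1.31: |R|=0.5072
R=1: x+10/21x²=0 ⇒ x=−21/10=-2.1000; min R=1−1/(4·10/21)=0.4750>−1
Confirm numerically:
  x=-1.286: |R|=0.50152 <1
  x=-1.018: |R|=0.47549 <1
  x=-0.888: |R|=0.48750 <1
  x=-2.403: |R|=1.34672 >1
  x=-2.280: |R|=1.19543 >1
Stable set (-2.1000, 0).

(-2.1000,0); λ=-1 ⇒ h* = (21/10)/1 = 2.1000.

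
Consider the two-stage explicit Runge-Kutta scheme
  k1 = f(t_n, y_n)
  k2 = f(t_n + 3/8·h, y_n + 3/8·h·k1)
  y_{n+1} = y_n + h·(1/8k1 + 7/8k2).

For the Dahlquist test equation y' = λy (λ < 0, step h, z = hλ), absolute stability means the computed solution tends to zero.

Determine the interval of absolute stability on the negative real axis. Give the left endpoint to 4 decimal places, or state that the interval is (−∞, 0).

On y'=λy, z=hλ:
  k1=λy_n ⇒ h·k1=z·y_n;  k2=λ(1+3/8z)y_n ⇒ h·k2=z(1+3/8z)y_n
  y_{n+1}/y_n = 1 + 1/8z + 7/8z(1+3/8z) = 1 + z + 21/64z²
  ⇒ R(z) = 1 + z + 21/64z².

Find x<0 with |R(x)|<1.
x=-0.51: |R|=0.5753
R=1: x+21/64x²=0 ⇒ x=−64/21=-3.0476; min R=1−1/(4·21/64)=0.2381>−1
Confirm numerically:
  x=-2.891: |R|=0.85143 <1
  x=-1.647: |R|=0.24307 <1
  x=-1.458: |R|=0.23952 <1
  x=-1.343: |R|=0.24882 <1
  x=-3.301: |R|=1.27445 >1
  x=-3.207: |R|=1.16772 >1
Stable set (-3.0476, 0).

(-3.0476, 0).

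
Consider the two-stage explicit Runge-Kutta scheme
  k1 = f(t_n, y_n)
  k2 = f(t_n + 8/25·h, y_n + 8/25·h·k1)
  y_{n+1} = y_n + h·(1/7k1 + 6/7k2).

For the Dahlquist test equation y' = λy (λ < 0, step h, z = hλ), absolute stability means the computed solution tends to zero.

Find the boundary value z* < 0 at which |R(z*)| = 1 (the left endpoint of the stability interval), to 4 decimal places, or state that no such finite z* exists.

left endpoint -3.6458.

Test eqn y'=λy, z=hλ:
  k1=λy_n ⇒ h·k1=z·y_n;  k2=λ(1+8/25z)y_n ⇒ h·k2=z(1+8/25z)y_n
  y_{n+1}/y_n = 1 + 1/7z + 6/7z(1+8/25z) = 1 + z + 48/175z²
  Hence R(z) = 1 + z + 48/175z².

Need |R(x)|<1, x<0.
x=-1.59: |R|=0.1034
R=1: x+48/175x²=0 ⇒ x=−175/48=-3.6458; min R=1−1/(4·48/175)=0.0885>−1
Confirm numerically:
  x=-2.623: |R|=0.26412 <1
  x=-1.901: |R|=0.09021 <1
  x=-1.817: |R|=0.08855 <1
  x=-4.228: |R|=1.67513 >1
  x=-3.968: |R|=1.35064 >1
  x=-3.907: |R|=1.27988 >1
So |R|<1 on (-3.6458, 0).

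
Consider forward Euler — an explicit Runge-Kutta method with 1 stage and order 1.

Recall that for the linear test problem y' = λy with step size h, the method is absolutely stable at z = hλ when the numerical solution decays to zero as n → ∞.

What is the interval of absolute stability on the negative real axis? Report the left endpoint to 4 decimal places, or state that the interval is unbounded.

z∈(-2.0000,0).

Test eqn y'=λy, z=hλ:
  order 1, 1-stage ⇒ R(z)=1+z
  (e.g. R(-0.74)=0.26000, |R|=0.26000)

Solve |R(x)|<1 on ℝ⁻.
x=-0.74: |R|=0.2600
|R(-2)|=1.0000 |R(-1.36)|=0.3600 |R(-1.06)|=0.0600
Bisect:
  x_lo=-2.4197 |R|=1.4197  x_hi=-0.2433 |R|=0.7567
  mid=-1.33151 |R|=0.33151 →hi
  mid=-1.87562 |R|=0.87562 →hi
  mid=-2.14767 |R|=1.14767 →lo
  mid=-2.01164 |R|=1.01164 →lo
  mid=-1.94363 |R|=0.94363 →hi
  mid=-1.97763 |R|=0.97763 →hi
  mid=-1.99464 |R|=0.99464 →hi
  mid=-2.00314 |R|=1.00314 →lo
  ...
  [-2.00008,-1.99995] ⇒ x*=-2.0000
So |R|<1 on (-2.0000, 0).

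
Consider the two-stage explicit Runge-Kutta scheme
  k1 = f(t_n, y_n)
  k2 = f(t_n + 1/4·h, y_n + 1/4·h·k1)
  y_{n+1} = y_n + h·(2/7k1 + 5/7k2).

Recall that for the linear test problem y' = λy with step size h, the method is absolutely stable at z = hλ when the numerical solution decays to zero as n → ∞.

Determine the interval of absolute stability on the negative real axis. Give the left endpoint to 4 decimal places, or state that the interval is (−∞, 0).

z∈(-5.6000,0).

Set f=λy, z=hλ:
  k1=λy_n ⇒ h·k1=z·y_n;  k2=λ(1+1/4z)y_n ⇒ h·k2=z(1+1/4z)y_n
  y_{n+1}/y_n = 1 + 2/7z + 5/7z(1+1/4z) = 1 + z + 5/28z²
  R(z) = 1 + z + 5/28z².

Boundary: |R(x)|=1, x<0.
x=-1.63: |R|=0.1556
R=1: x+5/28x²=0 ⇒ x=−28/5=-5.6000; min R=1−1/(4·5/28)=-0.4000>−1
Confirm numerically:
  x=-4.627: |R|=0.19606 <1
  x=-3.510: |R|=0.30998 <1
  x=-2.937: |R|=0.39665 <1
  x=-2.590: |R|=0.39213 <1
  x=-5.986: |R|=1.41261 >1
  x=-5.790: |R|=1.19645 >1
  x=-5.769: |R|=1.17410 >1
Interval (-5.6000, 0).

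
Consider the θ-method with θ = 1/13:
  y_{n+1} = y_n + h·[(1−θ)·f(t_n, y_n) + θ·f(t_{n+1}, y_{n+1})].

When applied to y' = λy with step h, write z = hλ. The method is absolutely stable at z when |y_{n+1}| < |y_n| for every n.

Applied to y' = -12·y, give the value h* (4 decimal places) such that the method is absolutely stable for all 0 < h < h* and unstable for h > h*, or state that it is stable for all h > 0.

On y'=λy, z=hλ:
  y_{n+1} = y_n + z·[12/13·y_n + 1/13·y_{n+1}] ⇒ (1 − 1/13z)y_{n+1} = (1 + 12/13z)y_n
  Hence R(z) = (1 + 12/13z)/(1 − 1/13z).

Solve |R(x)|<1 on ℝ⁻.
x=-1.13: |R|=0.0396
R=−1: 1+12/13x = −1+1/13x ⇒ -11/13x=2 ⇒ x=2/(-11/13)=-2.3636
Confirm numerically:
  x=-1.779: |R|=0.56486 <1
  x=-1.558: |R|=0.39126 <1
  x=-1.501: |R|=0.34563 <1
  x=-1.145: |R|=0.05232 <1
  x=-2.578: |R|=1.15137 >1
  x=-2.499: |R|=1.09607 >1
Stable set (-2.3636, 0).

(-2.3636,0); λ=-12 ⇒ h* = (26/11)/12 = 0.1970.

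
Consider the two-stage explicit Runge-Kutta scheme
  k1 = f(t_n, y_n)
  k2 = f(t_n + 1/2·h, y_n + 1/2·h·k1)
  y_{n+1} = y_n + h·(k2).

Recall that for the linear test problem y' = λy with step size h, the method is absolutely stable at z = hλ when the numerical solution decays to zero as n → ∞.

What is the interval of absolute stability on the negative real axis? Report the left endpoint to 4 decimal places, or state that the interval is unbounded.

Set f=λy, z=hλ:
  k1=λy_n ⇒ h·k1=z·y_n;  k2=λ(1+1/2z)y_n ⇒ h·k2=z(1+1/2z)y_n
  y_{n+1}/y_n = 1 + z(1+1/2z) = 1 + z + 1/2z²
  Hence R(z) = 1 + z + 1/2z².

Boundary: |R(x)|=1, x<0.
x=-1.71: |R|=0.7520
R=1: x+1/2x²=0 ⇒ x=−2=-2.0000; min R=1−1/(4·1/2)=0.5000>−1
Confirm numerically:
  x=-1.956: |R|=0.95697 <1
  x=-1.746: |R|=0.77826 <1
  x=-1.544: |R|=0.64797 <1
  x=-1.393: |R|=0.57722 <1
  x=-2.360: |R|=1.42480 >1
  x=-2.219: |R|=1.24298 >1
  x=-2.072: |R|=1.07459 >1
Stable set (-2.0000, 0).

(-2.0000, 0).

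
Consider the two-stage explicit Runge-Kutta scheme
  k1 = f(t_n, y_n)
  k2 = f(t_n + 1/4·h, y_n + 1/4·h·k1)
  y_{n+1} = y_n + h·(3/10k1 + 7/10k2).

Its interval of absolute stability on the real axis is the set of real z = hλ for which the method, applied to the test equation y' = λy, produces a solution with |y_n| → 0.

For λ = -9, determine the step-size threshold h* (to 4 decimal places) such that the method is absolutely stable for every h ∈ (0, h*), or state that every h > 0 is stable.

(-5.7143,0); λ=-9 ⇒ h* = (40/7)/9 = 0.6349.

Test eqn y'=λy, z=hλ:
  k1=λy_n ⇒ h·k1=z·y_n;  k2=λ(1+1/4z)y_n ⇒ h·k2=z(1+1/4z)y_n
  y_{n+1}/y_n = 1 + 3/10z + 7/10z(1+1/4z) = 1 + z + 7/40z²
  so R(z) = 1 + z + 7/40z².

Need |R(x)|<1, x<0.
x=-0.9: |R|=0.2417
R=1: x+7/40x²=0 ⇒ x=−40/7=-5.7143; min R=1−1/(4·7/40)=-0.4286>−1
Confirm numerically:
  x=-3.813: |R|=0.26868 <1
  x=-3.267: |R|=0.39917 <1
  x=-2.884: |R|=0.42845 <1
  x=-6.247: |R|=1.58238 >1
  x=-6.054: |R|=1.35991 >1
  x=-5.913: |R|=1.20562 >1
Interval (-5.7143, 0).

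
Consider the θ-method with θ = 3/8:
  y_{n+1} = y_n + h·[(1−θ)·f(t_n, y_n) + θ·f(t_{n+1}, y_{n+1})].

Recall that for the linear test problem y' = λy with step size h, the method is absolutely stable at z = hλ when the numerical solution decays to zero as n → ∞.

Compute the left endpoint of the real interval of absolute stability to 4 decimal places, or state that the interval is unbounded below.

left endpoint -8.0000.

With y'=λy (z=hλ):
  y_{n+1} = y_n + z·[5/8·y_n + 3/8·y_{n+1}] ⇒ (1 − 3/8z)y_{n+1} = (1 + 5/8z)y_n
  R(z) = (1 + 5/8z)/(1 − 3/8z).

Find x<0 with |R(x)|<1.
x=-1.7: |R|=0.0382
R=−1: 1+5/8x = −1+3/8x ⇒ -1/4x=2 ⇒ x=2/(-1/4)=-8.0000
Confirm numerically:
  x=-7.370: |R|=0.95815 <1
  x=-6.384: |R|=0.88097 <1
  x=-5.917: |R|=0.83822 <1
  x=-3.534: |R|=0.51984 <1
  x=-8.583: |R|=1.03455 >1
  x=-8.104: |R|=1.00644 >1
  x=-8.053: |R|=1.00330 >1
Interval (-8.0000, 0).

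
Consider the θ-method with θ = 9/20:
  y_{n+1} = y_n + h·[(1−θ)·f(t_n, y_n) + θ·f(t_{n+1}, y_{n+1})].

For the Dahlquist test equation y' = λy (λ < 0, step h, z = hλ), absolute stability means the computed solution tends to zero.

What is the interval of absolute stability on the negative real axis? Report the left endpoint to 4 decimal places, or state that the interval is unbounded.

On y'=λy, z=hλ:
  y_{n+1} = y_n + z·[11/20·y_n + 9/20·y_{n+1}] ⇒ (1 − 9/20z)y_{n+1} = (1 + 11/20z)y_n
  so R(z) = (1 + 11/20z)/(1 − 9/20z).

Solve |R(x)|<1 on ℝ⁻.
x=-1.48: |R|=0.1116
R=−1: 1+11/20x = −1+9/20x ⇒ -1/10x=2 ⇒ x=2/(-1/10)=-20.0000
Confirm numerically:
  x=-19.169: |R|=0.99137 <1
  x=-17.807: |R|=0.97567 <1
  x=-16.646: |R|=0.96050 <1
  x=-9.898: |R|=0.81478 <1
  x=-20.599: |R|=1.00583 >1
  x=-20.306: |R|=1.00302 >1
  x=-20.213: |R|=1.00211 >1
Interval (-20.0000, 0).

(-20.0000, 0).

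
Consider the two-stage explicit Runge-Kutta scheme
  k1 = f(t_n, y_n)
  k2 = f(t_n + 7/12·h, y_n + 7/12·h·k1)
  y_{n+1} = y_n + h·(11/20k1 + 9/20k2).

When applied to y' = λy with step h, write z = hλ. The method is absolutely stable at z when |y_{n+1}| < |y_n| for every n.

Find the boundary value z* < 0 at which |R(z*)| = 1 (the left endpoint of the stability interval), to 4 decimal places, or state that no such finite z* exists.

left endpoint -3.8095.

Test eqn y'=λy, z=hλ:
  k1=λy_n ⇒ h·k1=z·y_n;  k2=λ(1+7/12z)y_n ⇒ h·k2=z(1+7/12z)y_n
  y_{n+1}/y_n = 1 + 11/20z + 9/20z(1+7/12z) = 1 + z + 21/80z²
  Hence R(z) = 1 + z + 21/80z².

Solve |R(x)|<1 on ℝ⁻.
x=-1.05: |R|=0.2394
R=1: x+21/80x²=0 ⇒ x=−80/21=-3.8095; min R=1−1/(4·21/80)=0.0476>−1
Confirm numerically:
  x=-2.585: |R|=0.16908 <1
  x=-2.478: |R|=0.13388 <1
  x=-2.444: |R|=0.12395 <1
  x=-1.724: |R|=0.05620 <1
  x=-4.273: |R|=1.51986 >1
  x=-4.088: |R|=1.29883 >1
  x=-4.047: |R|=1.25228 >1
So |R|<1 on (-3.8095, 0).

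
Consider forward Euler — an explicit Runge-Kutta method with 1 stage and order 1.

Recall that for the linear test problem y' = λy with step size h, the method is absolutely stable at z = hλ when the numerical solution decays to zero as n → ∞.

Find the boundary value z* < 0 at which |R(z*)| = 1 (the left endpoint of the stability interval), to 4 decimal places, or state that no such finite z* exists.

Test eqn y'=λy, z=hλ:
  order 1, 1-stage ⇒ R(z)=1+z
  (e.g. R(-1.8)=-0.80000, |R|=0.80000)

Find x<0 with |R(x)|<1.
x=-1.8: |R|=0.8000
|R(-1.38)|=0.3800 |R(-0.85)|=0.1500 |R(-0.8)|=0.2000
Bisect:
  x_lo=-2.3085 |R|=1.3085  x_hi=-0.3626 |R|=0.6374
  mid=-1.33555 |R|=0.33555 →hi
  mid=-1.82203 |R|=0.82203 →hi
  mid=-2.06527 |R|=1.06527 →lo
  mid=-1.94365 |R|=0.94365 →hi
  mid=-2.00446 |R|=1.00446 →lo
  mid=-1.97406 |R|=0.97406 →hi
  mid=-1.98926 |R|=0.98926 →hi
  mid=-1.99686 |R|=0.99686 →hi
  ...
  [-2.00007,-1.99995] ⇒ x*=-2.0000
Interval (-2.0000, 0).

z* = -2.0000.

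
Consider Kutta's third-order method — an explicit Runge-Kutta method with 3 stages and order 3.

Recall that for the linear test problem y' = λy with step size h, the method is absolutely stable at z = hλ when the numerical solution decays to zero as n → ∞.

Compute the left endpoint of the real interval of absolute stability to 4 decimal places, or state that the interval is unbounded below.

With y'=λy (z=hλ):
  order 3, 3-stage ⇒ R(z)=1+z+z^2/2+z^3/6
  (e.g. R(-0.51)=0.59794, |R|=0.59794)

Need |R(x)|<1, x<0.
x=-0.51: |R|=0.5979
|R(-2.7)|=1.3355 |R(-2.33)|=0.7238 |R(-0.54)|=0.5796
Bisect:
  x_lo=-3.3386 |R|=2.9677  x_hi=-0.3618 |R|=0.6958
  mid=-1.85020 |R|=0.19419 →hi
  mid=-2.59441 |R|=1.13941 →lo
  mid=-2.22230 |R|=0.58218 →hi
  mid=-2.40836 |R|=0.83642 →hi
  mid=-2.50138 |R|=0.98142 →hi
  mid=-2.54790 |R|=1.05874 →lo
  mid=-2.52464 |R|=1.01967 →lo
  mid=-2.51301 |R|=1.00044 →lo
  mid=-2.50720 |R|=0.99090 →hi
  mid=-2.51011 |R|=0.99566 →hi
  ...
  [-2.51283,-2.51265] ⇒ x*=-2.5127
So |R|<1 on (-2.5127, 0).

left endpoint -2.5127.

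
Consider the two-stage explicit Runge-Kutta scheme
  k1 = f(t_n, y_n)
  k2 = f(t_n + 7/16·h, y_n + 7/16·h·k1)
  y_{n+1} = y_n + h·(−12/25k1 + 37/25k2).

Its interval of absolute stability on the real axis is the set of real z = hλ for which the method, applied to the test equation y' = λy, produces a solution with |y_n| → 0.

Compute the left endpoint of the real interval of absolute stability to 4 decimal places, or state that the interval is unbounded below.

z* = -1.5444.

On y'=λy, z=hλ:
  k1=λy_n ⇒ h·k1=z·y_n;  k2=λ(1+7/16z)y_n ⇒ h·k2=z(1+7/16z)y_n
  y_{n+1}/y_n = 1 − 12/25z + 37/25z(1+7/16z) = 1 + z + 259/400z²
  R(z) = 1 + z + 259/400z².

Solve |R(x)|<1 on ℝ⁻.
x=-0.41: |R|=0.6988
R=1: x+259/400x²=0 ⇒ x=−400/259=-1.5444; min R=1−1/(4·259/400)=0.6139>−1
Confirm numerically:
  x=-1.164: |R|=0.71330 <1
  x=-1.036: |R|=0.65896 <1
  x=-0.686: |R|=0.61871 <1
  x=-1.948: |R|=1.50907 >1
  x=-1.921: |R|=1.46843 >1
  x=-1.605: |R|=1.06298 >1
Stable set (-1.5444, 0).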